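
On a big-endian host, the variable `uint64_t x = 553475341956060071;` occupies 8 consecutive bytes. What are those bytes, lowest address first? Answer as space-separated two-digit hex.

553475341956060071 in hexadecimal, padded to 64 bits, is 0x07AE56E41D3A93A7.
Split into bytes (most-significant first): 07 AE 56 E4 1D 3A 93 A7.
In big-endian order the high byte comes first in memory.
So the memory order matches the most-significant-first order: 07 AE 56 E4 1D 3A 93 A7.

07 AE 56 E4 1D 3A 93 A7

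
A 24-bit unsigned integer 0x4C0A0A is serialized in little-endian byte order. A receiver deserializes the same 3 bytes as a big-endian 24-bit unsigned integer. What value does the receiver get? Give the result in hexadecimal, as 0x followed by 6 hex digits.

0x0A0A4C

Stored little-endian, the bytes at ascending addresses are 0A 0A 4C.
Read back as big-endian, the last byte is least significant, giving 0x0A0A4C.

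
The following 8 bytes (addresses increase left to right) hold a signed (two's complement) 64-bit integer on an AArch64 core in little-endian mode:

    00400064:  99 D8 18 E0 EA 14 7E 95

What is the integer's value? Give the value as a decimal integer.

-7674673715978119015

Little-endian: lowest address holds the least-significant byte.
Reassemble most-significant byte first: 95 7E 14 EA E0 18 D8 99 → 0x957E14EAE018D899.
Top bit is set, so as a signed 64-bit value this is 0x957E14EAE018D899 − 2^64 = -7674673715978119015.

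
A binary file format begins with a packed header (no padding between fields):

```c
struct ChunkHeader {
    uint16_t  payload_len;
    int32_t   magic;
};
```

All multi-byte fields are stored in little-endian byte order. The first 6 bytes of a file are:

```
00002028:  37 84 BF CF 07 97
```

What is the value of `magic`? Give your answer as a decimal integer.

-1761095745

`magic` follows `payload_len` (2 bytes), so it starts at byte offset 2 and occupies 4 bytes.
Bytes at offsets 2..5: BF CF 07 97.
Little-endian stores the least-significant byte at the lowest address.
Reassemble most-significant byte first: 97 07 CF BF → 0x9707CFBF.
Top bit is set, so as a signed 32-bit value this is 0x9707CFBF − 2^32 = -1761095745.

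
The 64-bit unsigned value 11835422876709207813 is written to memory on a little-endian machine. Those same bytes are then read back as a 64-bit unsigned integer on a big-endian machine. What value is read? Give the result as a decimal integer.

11835422876709207813 in 64-bit hexadecimal is 0xA43FDE664CC8BF05.
Stored little-endian, the bytes at ascending addresses are 05 BF C8 4C 66 DE 3F A4.
Read back as big-endian, the last byte is least significant, giving 0x05BFC84C66DE3FA4.
0x05BFC84C66DE3FA4 = 414269921210285988.

414269921210285988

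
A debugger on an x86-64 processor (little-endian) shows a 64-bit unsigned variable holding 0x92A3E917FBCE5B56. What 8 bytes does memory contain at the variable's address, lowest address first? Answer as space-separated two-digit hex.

56 5B CE FB 17 E9 A3 92

Split into bytes (most-significant first): 92 A3 E9 17 FB CE 5B 56.
In little-endian order the low byte comes first in memory.
So at ascending addresses the bytes are 56 5B CE FB 17 E9 A3 92.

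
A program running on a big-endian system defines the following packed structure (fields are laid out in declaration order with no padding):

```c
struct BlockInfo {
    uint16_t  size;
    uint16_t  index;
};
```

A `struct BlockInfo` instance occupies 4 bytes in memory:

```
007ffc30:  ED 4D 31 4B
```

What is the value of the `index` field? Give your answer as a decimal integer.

12619

`index` follows `size` (2 bytes), so it starts at byte offset 2 and occupies 2 bytes.
Bytes at offsets 2..3: 31 4B.
Big-endian stores the most-significant byte at the lowest address.
The bytes are already most-significant first: 0x314B.
0x314B = 12619.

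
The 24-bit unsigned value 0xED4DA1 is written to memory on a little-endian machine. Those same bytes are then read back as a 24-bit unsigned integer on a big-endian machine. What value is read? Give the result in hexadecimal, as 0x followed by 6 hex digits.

0xA14DED

Stored little-endian, the bytes at ascending addresses are A1 4D ED.
Read back as big-endian, the last byte is least significant, giving 0xA14DED.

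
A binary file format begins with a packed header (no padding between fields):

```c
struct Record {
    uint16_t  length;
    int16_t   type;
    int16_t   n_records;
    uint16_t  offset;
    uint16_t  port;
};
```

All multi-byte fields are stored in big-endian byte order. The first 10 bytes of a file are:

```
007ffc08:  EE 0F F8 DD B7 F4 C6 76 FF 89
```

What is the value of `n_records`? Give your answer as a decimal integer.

`n_records` follows `length` (2 B), `type` (2 B), so it starts at offset 2 + 2 = 4 and occupies 2 bytes.
Bytes at offsets 4..5: B7 F4.
Big-endian: lowest address holds the most-significant byte.
The bytes are already most-significant first: 0xB7F4.
Top bit is set, so as a signed 16-bit value this is 0xB7F4 − 2^16 = -18444.

-18444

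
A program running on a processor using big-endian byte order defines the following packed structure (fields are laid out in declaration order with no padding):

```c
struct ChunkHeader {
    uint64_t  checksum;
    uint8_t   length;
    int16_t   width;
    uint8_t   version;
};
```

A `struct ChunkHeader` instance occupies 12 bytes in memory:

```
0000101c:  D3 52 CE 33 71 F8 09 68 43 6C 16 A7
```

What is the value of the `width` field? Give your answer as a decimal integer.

`width` follows `checksum` (8 B), `length` (1 B), so it starts at offset 8 + 1 = 9 and occupies 2 bytes.
Bytes at offsets 9..10: 6C 16.
Big-endian: lowest address holds the most-significant byte.
The bytes are already most-significant first: 0x6C16.
0x6C16 = 27670.

27670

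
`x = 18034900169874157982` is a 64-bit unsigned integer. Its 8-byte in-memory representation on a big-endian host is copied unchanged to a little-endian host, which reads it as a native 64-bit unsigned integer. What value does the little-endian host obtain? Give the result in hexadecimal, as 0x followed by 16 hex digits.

0x9E31FBC826D648FA

18034900169874157982 in 64-bit hexadecimal is 0xFA48D626C8FB319E.
Stored big-endian, the bytes at ascending addresses are FA 48 D6 26 C8 FB 31 9E.
Read back as little-endian, the first byte is least significant, giving 0x9E31FBC826D648FA.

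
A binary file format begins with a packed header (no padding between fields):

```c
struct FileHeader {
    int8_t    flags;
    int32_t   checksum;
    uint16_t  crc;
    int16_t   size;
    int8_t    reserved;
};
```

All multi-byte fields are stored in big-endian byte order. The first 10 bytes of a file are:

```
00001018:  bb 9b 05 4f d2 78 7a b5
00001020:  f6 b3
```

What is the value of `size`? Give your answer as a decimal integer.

`size` follows `flags` (1 B), `checksum` (4 B), `crc` (2 B), so it starts at offset 1 + 4 + 2 = 7 and occupies 2 bytes.
Bytes at offsets 7..8: B5 F6.
In big-endian order the high byte comes first in memory.
The bytes are already most-significant first: 0xB5F6.
Top bit is set, so as a signed 16-bit value this is 0xB5F6 − 2^16 = -18954.

-18954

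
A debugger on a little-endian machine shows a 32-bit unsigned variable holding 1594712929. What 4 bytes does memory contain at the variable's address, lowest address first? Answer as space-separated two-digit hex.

1594712929 in hexadecimal, padded to 32 bits, is 0x5F0D6361.
Split into bytes (most-significant first): 5F 0D 63 61.
Little-endian: lowest address holds the least-significant byte.
So at ascending addresses the bytes are 61 63 0D 5F.

61 63 0D 5F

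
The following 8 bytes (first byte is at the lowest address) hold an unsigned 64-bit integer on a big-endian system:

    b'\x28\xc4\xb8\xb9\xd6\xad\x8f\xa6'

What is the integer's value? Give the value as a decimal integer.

2937675965262565286

Big-endian: lowest address holds the most-significant byte.
The bytes are already most-significant first: 0x28C4B8B9D6AD8FA6.
0x28C4B8B9D6AD8FA6 = 2937675965262565286.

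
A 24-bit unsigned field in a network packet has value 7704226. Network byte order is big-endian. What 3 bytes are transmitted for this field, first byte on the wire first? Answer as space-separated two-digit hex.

7704226 in hexadecimal, padded to 24 bits, is 0x758EA2.
Split into bytes (most-significant first): 75 8E A2.
In big-endian order the high byte comes first in memory.
So the memory order matches the most-significant-first order: 75 8E A2.

75 8E A2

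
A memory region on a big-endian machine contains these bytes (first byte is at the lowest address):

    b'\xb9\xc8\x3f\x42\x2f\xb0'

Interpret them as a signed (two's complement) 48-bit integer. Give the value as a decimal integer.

-77205270810704

Big-endian: lowest address holds the most-significant byte.
The bytes are already most-significant first: 0xB9C83F422FB0.
Top bit is set, so as a signed 48-bit value this is 0xB9C83F422FB0 − 2^48 = -77205270810704.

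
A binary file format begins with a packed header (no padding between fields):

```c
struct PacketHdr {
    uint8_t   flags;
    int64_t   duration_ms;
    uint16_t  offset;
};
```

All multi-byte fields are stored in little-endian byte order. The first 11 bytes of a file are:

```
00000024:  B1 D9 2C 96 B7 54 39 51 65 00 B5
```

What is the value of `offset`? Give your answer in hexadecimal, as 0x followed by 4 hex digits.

`offset` follows `flags` (1 B), `duration_ms` (8 B), so it starts at offset 1 + 8 = 9 and occupies 2 bytes.
Bytes at offsets 9..10: 00 B5.
Little-endian stores the least-significant byte at the lowest address.
Reassemble most-significant byte first: B5 00 → 0xB500.

0xB500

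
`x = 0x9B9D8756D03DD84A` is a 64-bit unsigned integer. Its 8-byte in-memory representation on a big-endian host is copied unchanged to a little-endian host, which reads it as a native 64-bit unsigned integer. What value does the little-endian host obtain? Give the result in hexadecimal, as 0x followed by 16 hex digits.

0x4AD83DD056879D9B

Stored big-endian, the bytes at ascending addresses are 9B 9D 87 56 D0 3D D8 4A.
Read back as little-endian, the first byte is least significant, giving 0x4AD83DD056879D9B.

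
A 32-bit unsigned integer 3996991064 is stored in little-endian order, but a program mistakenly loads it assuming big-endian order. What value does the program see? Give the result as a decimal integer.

3996991064 in 32-bit hexadecimal is 0xEE3D3E58.
Stored little-endian, the bytes at ascending addresses are 58 3E 3D EE.
Read back as big-endian, the last byte is least significant, giving 0x583E3DEE.
0x583E3DEE = 1480474094.

1480474094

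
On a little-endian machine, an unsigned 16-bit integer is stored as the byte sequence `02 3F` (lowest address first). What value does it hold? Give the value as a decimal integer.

16130

Little-endian: lowest address holds the least-significant byte.
Reassemble most-significant byte first: 3F 02 → 0x3F02.
0x3F02 = 16130.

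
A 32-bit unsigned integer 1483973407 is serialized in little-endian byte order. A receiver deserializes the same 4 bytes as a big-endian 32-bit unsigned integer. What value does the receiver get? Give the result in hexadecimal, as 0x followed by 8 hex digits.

0x1FA37358

1483973407 in 32-bit hexadecimal is 0x5873A31F.
Stored little-endian, the bytes at ascending addresses are 1F A3 73 58.
Read back as big-endian, the last byte is least significant, giving 0x1FA37358.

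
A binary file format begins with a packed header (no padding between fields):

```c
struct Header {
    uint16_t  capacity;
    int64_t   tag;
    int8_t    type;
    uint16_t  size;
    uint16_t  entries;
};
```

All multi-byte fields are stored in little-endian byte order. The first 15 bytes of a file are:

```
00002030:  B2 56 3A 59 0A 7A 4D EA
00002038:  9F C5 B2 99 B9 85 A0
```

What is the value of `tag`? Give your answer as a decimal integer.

`tag` follows `capacity` (2 bytes), so it starts at byte offset 2 and occupies 8 bytes.
Bytes at offsets 2..9: 3A 59 0A 7A 4D EA 9F C5.
Little-endian stores the least-significant byte at the lowest address.
Reassemble most-significant byte first: C5 9F EA 4D 7A 0A 59 3A → 0xC59FEA4D7A0A593A.
Top bit is set, so as a signed 64-bit value this is 0xC59FEA4D7A0A593A − 2^64 = -4206385908459873990.

-4206385908459873990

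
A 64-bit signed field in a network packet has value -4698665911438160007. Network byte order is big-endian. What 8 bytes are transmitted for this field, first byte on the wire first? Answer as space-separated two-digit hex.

BE CA FC 3F 86 7D CF 79

Two's complement of -4698665911438160007 in 64 bits: 4698665911438160007 = 0x413503C079823087; invert → 0xBECAFC3F867DCF78; add 1 → 0xBECAFC3F867DCF79.
Split into bytes (most-significant first): BE CA FC 3F 86 7D CF 79.
Big-endian stores the most-significant byte at the lowest address.
So the memory order matches the most-significant-first order: BE CA FC 3F 86 7D CF 79.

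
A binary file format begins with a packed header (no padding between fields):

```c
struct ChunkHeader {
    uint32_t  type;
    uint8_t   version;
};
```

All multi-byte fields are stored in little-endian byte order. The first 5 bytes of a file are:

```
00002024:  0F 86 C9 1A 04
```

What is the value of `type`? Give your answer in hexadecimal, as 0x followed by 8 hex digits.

0x1AC9860F

`type` is the first field, at byte offset 0, occupying 4 bytes.
Bytes at offsets 0..3: 0F 86 C9 1A.
Little-endian stores the least-significant byte at the lowest address.
Reassemble most-significant byte first: 1A C9 86 0F → 0x1AC9860F.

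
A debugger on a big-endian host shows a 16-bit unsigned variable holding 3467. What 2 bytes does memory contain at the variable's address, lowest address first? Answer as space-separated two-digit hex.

3467 in hexadecimal, padded to 16 bits, is 0x0D8B.
Split into bytes (most-significant first): 0D 8B.
Big-endian: lowest address holds the most-significant byte.
So the memory order matches the most-significant-first order: 0D 8B.

0D 8B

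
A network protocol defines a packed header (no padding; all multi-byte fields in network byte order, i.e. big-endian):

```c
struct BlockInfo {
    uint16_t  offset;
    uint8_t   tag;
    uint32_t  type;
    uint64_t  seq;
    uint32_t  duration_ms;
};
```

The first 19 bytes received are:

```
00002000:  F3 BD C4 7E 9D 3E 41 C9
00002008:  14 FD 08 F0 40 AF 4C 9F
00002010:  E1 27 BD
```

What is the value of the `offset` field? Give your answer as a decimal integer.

`offset` is the first field, at byte offset 0, occupying 2 bytes.
Bytes at offsets 0..1: F3 BD.
In big-endian order the high byte comes first in memory.
The bytes are already most-significant first: 0xF3BD.
0xF3BD = 62397.

62397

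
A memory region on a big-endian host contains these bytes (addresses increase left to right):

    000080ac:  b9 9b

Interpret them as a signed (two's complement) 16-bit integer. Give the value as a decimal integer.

-18021

In big-endian order the high byte comes first in memory.
The bytes are already most-significant first: 0xB99B.
Top bit is set, so as a signed 16-bit value this is 0xB99B − 2^16 = -18021.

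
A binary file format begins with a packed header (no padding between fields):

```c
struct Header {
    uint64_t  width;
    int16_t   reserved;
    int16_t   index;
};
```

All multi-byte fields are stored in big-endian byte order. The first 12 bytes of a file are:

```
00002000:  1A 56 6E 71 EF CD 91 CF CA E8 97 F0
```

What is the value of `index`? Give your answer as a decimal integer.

-26640

`index` follows `width` (8 B), `reserved` (2 B), so it starts at offset 8 + 2 = 10 and occupies 2 bytes.
Bytes at offsets 10..11: 97 F0.
Big-endian: lowest address holds the most-significant byte.
The bytes are already most-significant first: 0x97F0.
Top bit is set, so as a signed 16-bit value this is 0x97F0 − 2^16 = -26640.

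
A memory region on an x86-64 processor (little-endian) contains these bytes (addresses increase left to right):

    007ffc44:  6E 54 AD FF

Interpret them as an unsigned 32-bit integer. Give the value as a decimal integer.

4289549422

Little-endian: lowest address holds the least-significant byte.
Reassemble most-significant byte first: FF AD 54 6E → 0xFFAD546E.
0xFFAD546E = 4289549422.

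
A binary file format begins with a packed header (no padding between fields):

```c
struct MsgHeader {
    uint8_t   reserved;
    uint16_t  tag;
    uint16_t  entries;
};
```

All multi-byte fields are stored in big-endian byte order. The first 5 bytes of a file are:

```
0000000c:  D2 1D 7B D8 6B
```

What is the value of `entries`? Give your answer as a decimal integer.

`entries` follows `reserved` (1 B), `tag` (2 B), so it starts at offset 1 + 2 = 3 and occupies 2 bytes.
Bytes at offsets 3..4: D8 6B.
Big-endian: lowest address holds the most-significant byte.
The bytes are already most-significant first: 0xD86B.
0xD86B = 55403.

55403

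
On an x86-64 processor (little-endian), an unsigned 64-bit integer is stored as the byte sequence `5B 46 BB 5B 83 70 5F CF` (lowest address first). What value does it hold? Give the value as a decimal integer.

14942785798120621659

Little-endian stores the least-significant byte at the lowest address.
Reassemble most-significant byte first: CF 5F 70 83 5B BB 46 5B → 0xCF5F70835BBB465B.
0xCF5F70835BBB465B = 14942785798120621659.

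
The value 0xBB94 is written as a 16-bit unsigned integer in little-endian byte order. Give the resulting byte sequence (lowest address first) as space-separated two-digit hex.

94 BB

Split into bytes (most-significant first): BB 94.
Little-endian stores the least-significant byte at the lowest address.
So at ascending addresses the bytes are 94 BB.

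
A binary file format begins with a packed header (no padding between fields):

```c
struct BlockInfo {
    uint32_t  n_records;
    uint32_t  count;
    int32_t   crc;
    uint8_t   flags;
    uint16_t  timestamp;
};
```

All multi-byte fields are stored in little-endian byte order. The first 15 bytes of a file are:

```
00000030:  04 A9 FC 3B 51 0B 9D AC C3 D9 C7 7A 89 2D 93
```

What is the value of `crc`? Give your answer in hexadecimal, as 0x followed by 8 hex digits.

0x7AC7D9C3

`crc` follows `n_records` (4 B), `count` (4 B), so it starts at offset 4 + 4 = 8 and occupies 4 bytes.
Bytes at offsets 8..11: C3 D9 C7 7A.
Little-endian stores the least-significant byte at the lowest address.
Reassemble most-significant byte first: 7A C7 D9 C3 → 0x7AC7D9C3.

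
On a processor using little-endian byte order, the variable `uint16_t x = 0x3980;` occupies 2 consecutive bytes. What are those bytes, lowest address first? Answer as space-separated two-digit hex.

Split into bytes (most-significant first): 39 80.
Little-endian stores the least-significant byte at the lowest address.
So at ascending addresses the bytes are 80 39.

80 39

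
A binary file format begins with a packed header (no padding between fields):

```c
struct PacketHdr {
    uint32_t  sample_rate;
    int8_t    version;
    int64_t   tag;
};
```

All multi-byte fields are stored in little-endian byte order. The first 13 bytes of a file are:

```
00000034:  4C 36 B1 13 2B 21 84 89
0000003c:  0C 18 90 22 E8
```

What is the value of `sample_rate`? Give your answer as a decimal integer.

330380876

`sample_rate` is the first field, at byte offset 0, occupying 4 bytes.
Bytes at offsets 0..3: 4C 36 B1 13.
In little-endian order the low byte comes first in memory.
Reassemble most-significant byte first: 13 B1 36 4C → 0x13B1364C.
0x13B1364C = 330380876.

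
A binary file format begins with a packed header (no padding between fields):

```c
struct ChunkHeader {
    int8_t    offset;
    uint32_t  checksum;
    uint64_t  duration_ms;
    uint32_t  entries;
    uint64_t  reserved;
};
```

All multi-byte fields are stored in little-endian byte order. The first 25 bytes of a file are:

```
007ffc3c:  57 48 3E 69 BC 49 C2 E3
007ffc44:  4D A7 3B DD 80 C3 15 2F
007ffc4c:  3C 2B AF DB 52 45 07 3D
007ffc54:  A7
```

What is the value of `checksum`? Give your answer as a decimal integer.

3161013832

`checksum` follows `offset` (1 byte), so it starts at byte offset 1 and occupies 4 bytes.
Bytes at offsets 1..4: 48 3E 69 BC.
Little-endian: lowest address holds the least-significant byte.
Reassemble most-significant byte first: BC 69 3E 48 → 0xBC693E48.
0xBC693E48 = 3161013832.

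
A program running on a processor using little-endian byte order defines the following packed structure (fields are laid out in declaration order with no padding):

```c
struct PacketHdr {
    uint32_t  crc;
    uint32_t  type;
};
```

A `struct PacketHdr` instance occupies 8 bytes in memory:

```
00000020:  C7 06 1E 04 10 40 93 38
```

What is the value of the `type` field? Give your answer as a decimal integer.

`type` follows `crc` (4 bytes), so it starts at byte offset 4 and occupies 4 bytes.
Bytes at offsets 4..7: 10 40 93 38.
Little-endian stores the least-significant byte at the lowest address.
Reassemble most-significant byte first: 38 93 40 10 → 0x38934010.
0x38934010 = 949174288.

949174288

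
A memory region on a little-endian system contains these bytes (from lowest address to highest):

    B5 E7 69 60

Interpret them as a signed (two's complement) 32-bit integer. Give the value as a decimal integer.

1617553333

Little-endian: lowest address holds the least-significant byte.
Reassemble most-significant byte first: 60 69 E7 B5 → 0x6069E7B5.
0x6069E7B5 = 1617553333.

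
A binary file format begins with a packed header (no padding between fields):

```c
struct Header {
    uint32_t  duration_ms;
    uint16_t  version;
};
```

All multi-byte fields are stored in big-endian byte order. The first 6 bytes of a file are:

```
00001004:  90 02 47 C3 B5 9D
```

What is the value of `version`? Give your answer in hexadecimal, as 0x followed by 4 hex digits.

0xB59D

`version` follows `duration_ms` (4 bytes), so it starts at byte offset 4 and occupies 2 bytes.
Bytes at offsets 4..5: B5 9D.
In big-endian order the high byte comes first in memory.
The bytes are already most-significant first: 0xB59D.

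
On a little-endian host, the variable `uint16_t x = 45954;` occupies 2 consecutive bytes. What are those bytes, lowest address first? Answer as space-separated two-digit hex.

82 B3

45954 in hexadecimal, padded to 16 bits, is 0xB382.
Split into bytes (most-significant first): B3 82.
In little-endian order the low byte comes first in memory.
So at ascending addresses the bytes are 82 B3.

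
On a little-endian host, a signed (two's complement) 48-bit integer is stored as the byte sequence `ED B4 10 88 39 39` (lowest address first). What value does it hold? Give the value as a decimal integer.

Little-endian stores the least-significant byte at the lowest address.
Reassemble most-significant byte first: 39 39 88 10 B4 ED → 0x39398810B4ED.
0x39398810B4ED = 62919258715373.

62919258715373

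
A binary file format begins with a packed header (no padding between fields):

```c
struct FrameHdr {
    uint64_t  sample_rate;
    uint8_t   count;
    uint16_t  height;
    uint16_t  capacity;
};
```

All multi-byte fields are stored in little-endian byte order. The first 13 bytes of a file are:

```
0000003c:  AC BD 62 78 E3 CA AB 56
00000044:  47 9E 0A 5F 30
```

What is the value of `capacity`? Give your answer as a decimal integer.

12383

`capacity` follows `sample_rate` (8 B), `count` (1 B), `height` (2 B), so it starts at offset 8 + 1 + 2 = 11 and occupies 2 bytes.
Bytes at offsets 11..12: 5F 30.
Little-endian: lowest address holds the least-significant byte.
Reassemble most-significant byte first: 30 5F → 0x305F.
0x305F = 12383.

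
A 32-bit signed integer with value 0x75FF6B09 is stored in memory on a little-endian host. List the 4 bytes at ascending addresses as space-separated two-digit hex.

Split into bytes (most-significant first): 75 FF 6B 09.
Little-endian stores the least-significant byte at the lowest address.
So at ascending addresses the bytes are 09 6B FF 75.

09 6B FF 75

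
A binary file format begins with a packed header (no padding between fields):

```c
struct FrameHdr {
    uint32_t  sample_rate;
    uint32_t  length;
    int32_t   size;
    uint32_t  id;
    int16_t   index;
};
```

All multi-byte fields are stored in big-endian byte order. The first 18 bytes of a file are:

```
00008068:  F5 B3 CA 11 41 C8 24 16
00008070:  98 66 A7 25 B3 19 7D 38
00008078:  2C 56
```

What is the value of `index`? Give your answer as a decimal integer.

`index` follows `sample_rate` (4 B), `length` (4 B), `size` (4 B), `id` (4 B), so it starts at offset 4 + 4 + 4 + 4 = 16 and occupies 2 bytes.
Bytes at offsets 16..17: 2C 56.
In big-endian order the high byte comes first in memory.
The bytes are already most-significant first: 0x2C56.
0x2C56 = 11350.

11350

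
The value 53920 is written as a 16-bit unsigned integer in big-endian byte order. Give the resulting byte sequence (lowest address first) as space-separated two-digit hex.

53920 in hexadecimal, padded to 16 bits, is 0xD2A0.
Split into bytes (most-significant first): D2 A0.
Big-endian: lowest address holds the most-significant byte.
So the memory order matches the most-significant-first order: D2 A0.

D2 A0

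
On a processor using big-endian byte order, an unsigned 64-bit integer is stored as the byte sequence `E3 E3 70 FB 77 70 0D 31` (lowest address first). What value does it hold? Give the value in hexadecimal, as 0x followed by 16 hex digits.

0xE3E370FB77700D31

In big-endian order the high byte comes first in memory.
The bytes are already most-significant first: 0xE3E370FB77700D31.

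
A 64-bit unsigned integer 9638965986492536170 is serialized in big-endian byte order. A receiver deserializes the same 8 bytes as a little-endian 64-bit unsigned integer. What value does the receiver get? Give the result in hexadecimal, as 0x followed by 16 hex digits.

9638965986492536170 in 64-bit hexadecimal is 0x85C47C7ECAF5D56A.
Stored big-endian, the bytes at ascending addresses are 85 C4 7C 7E CA F5 D5 6A.
Read back as little-endian, the first byte is least significant, giving 0x6AD5F5CA7E7CC485.

0x6AD5F5CA7E7CC485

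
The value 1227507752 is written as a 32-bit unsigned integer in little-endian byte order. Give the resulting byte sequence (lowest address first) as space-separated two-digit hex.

28 48 2A 49

1227507752 in hexadecimal, padded to 32 bits, is 0x492A4828.
Split into bytes (most-significant first): 49 2A 48 28.
Little-endian: lowest address holds the least-significant byte.
So at ascending addresses the bytes are 28 48 2A 49.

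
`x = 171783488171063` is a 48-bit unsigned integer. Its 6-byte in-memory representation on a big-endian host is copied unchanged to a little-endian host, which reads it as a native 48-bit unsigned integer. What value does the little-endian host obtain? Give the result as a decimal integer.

60940392676508

171783488171063 in 48-bit hexadecimal is 0x9C3C75CA6C37.
Stored big-endian, the bytes at ascending addresses are 9C 3C 75 CA 6C 37.
Read back as little-endian, the first byte is least significant, giving 0x376CCA753C9C.
0x376CCA753C9C = 60940392676508.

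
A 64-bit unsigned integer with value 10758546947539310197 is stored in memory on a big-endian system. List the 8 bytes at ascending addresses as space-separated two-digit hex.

95 4E 09 72 93 71 96 75

10758546947539310197 in hexadecimal, padded to 64 bits, is 0x954E097293719675.
Split into bytes (most-significant first): 95 4E 09 72 93 71 96 75.
Big-endian stores the most-significant byte at the lowest address.
So the memory order matches the most-significant-first order: 95 4E 09 72 93 71 96 75.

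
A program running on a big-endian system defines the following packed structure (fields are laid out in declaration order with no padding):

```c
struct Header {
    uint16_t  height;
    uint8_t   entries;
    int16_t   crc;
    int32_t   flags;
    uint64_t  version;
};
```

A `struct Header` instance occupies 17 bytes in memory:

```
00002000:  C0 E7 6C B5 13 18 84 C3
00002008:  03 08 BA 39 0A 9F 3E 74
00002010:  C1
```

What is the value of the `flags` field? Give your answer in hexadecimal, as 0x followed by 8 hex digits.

0x1884C303

`flags` follows `height` (2 B), `entries` (1 B), `crc` (2 B), so it starts at offset 2 + 1 + 2 = 5 and occupies 4 bytes.
Bytes at offsets 5..8: 18 84 C3 03.
Big-endian: lowest address holds the most-significant byte.
The bytes are already most-significant first: 0x1884C303.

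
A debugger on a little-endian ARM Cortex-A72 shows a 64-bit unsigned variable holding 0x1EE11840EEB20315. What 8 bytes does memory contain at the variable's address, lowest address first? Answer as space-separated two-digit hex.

Split into bytes (most-significant first): 1E E1 18 40 EE B2 03 15.
In little-endian order the low byte comes first in memory.
So at ascending addresses the bytes are 15 03 B2 EE 40 18 E1 1E.

15 03 B2 EE 40 18 E1 1E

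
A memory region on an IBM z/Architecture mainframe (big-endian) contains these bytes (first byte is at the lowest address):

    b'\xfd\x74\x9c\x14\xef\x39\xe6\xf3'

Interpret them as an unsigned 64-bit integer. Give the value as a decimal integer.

18263394002621032179

Big-endian: lowest address holds the most-significant byte.
The bytes are already most-significant first: 0xFD749C14EF39E6F3.
0xFD749C14EF39E6F3 = 18263394002621032179.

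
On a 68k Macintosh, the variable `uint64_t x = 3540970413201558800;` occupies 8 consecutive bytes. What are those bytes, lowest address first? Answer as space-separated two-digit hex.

31 24 0D D4 77 0C 0D 10

3540970413201558800 in hexadecimal, padded to 64 bits, is 0x31240DD4770C0D10.
Split into bytes (most-significant first): 31 24 0D D4 77 0C 0D 10.
Big-endian stores the most-significant byte at the lowest address.
So the memory order matches the most-significant-first order: 31 24 0D D4 77 0C 0D 10.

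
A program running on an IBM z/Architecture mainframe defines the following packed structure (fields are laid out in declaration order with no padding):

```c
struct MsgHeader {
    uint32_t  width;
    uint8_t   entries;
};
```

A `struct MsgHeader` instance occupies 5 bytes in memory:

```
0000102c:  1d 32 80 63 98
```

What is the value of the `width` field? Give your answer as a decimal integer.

489848931

`width` is the first field, at byte offset 0, occupying 4 bytes.
Bytes at offsets 0..3: 1D 32 80 63.
In big-endian order the high byte comes first in memory.
The bytes are already most-significant first: 0x1D328063.
0x1D328063 = 489848931.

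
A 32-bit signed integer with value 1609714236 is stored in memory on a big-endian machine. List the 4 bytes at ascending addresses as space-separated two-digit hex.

1609714236 in hexadecimal, padded to 32 bits, is 0x5FF24A3C.
Split into bytes (most-significant first): 5F F2 4A 3C.
Big-endian stores the most-significant byte at the lowest address.
So the memory order matches the most-significant-first order: 5F F2 4A 3C.

5F F2 4A 3C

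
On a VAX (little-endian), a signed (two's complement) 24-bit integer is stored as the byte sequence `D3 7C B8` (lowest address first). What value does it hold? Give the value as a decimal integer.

Little-endian stores the least-significant byte at the lowest address.
Reassemble most-significant byte first: B8 7C D3 → 0xB87CD3.
Top bit is set, so as a signed 24-bit value this is 0xB87CD3 − 2^24 = -4686637.

-4686637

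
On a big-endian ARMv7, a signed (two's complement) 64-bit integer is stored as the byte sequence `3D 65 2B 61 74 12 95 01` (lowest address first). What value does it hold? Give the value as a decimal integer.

Big-endian stores the most-significant byte at the lowest address.
The bytes are already most-significant first: 0x3D652B6174129501.
0x3D652B6174129501 = 4423989906520577281.

4423989906520577281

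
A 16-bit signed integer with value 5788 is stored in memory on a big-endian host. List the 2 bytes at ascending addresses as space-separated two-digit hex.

5788 in hexadecimal, padded to 16 bits, is 0x169C.
Split into bytes (most-significant first): 16 9C.
Big-endian stores the most-significant byte at the lowest address.
So the memory order matches the most-significant-first order: 16 9C.

16 9C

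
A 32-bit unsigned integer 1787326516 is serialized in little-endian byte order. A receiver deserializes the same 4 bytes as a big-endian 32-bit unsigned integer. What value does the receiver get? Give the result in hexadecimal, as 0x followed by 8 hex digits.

1787326516 in 32-bit hexadecimal is 0x6A887034.
Stored little-endian, the bytes at ascending addresses are 34 70 88 6A.
Read back as big-endian, the last byte is least significant, giving 0x3470886A.

0x3470886A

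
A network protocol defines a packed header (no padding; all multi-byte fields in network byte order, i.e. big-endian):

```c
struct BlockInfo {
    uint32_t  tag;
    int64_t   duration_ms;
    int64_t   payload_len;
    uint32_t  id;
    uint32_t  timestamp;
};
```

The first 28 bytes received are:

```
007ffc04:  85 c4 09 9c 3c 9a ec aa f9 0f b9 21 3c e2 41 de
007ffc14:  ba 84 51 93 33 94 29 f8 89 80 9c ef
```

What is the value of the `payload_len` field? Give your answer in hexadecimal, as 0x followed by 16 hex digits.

`payload_len` follows `tag` (4 B), `duration_ms` (8 B), so it starts at offset 4 + 8 = 12 and occupies 8 bytes.
Bytes at offsets 12..19: 3C E2 41 DE BA 84 51 93.
Big-endian: lowest address holds the most-significant byte.
The bytes are already most-significant first: 0x3CE241DEBA845193.

0x3CE241DEBA845193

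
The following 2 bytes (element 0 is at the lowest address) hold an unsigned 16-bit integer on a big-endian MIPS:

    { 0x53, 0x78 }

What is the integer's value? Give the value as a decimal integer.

21368

Big-endian: lowest address holds the most-significant byte.
The bytes are already most-significant first: 0x5378.
0x5378 = 21368.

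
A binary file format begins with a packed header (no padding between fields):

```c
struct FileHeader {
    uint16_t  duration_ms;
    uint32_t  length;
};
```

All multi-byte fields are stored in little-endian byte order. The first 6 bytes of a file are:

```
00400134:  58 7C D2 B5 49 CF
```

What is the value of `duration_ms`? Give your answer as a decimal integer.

`duration_ms` is the first field, at byte offset 0, occupying 2 bytes.
Bytes at offsets 0..1: 58 7C.
In little-endian order the low byte comes first in memory.
Reassemble most-significant byte first: 7C 58 → 0x7C58.
0x7C58 = 31832.

31832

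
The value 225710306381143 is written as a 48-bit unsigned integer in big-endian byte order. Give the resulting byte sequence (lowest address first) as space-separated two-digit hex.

225710306381143 in hexadecimal, padded to 48 bits, is 0xCD4846A24D57.
Split into bytes (most-significant first): CD 48 46 A2 4D 57.
Big-endian stores the most-significant byte at the lowest address.
So the memory order matches the most-significant-first order: CD 48 46 A2 4D 57.

CD 48 46 A2 4D 57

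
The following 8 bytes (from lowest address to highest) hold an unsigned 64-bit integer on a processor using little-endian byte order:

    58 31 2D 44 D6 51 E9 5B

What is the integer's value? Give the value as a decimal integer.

6622914707733688664

Little-endian stores the least-significant byte at the lowest address.
Reassemble most-significant byte first: 5B E9 51 D6 44 2D 31 58 → 0x5BE951D6442D3158.
0x5BE951D6442D3158 = 6622914707733688664.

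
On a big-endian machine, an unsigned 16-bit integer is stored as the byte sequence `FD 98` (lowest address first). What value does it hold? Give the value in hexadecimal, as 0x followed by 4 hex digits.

0xFD98

Big-endian: lowest address holds the most-significant byte.
The bytes are already most-significant first: 0xFD98.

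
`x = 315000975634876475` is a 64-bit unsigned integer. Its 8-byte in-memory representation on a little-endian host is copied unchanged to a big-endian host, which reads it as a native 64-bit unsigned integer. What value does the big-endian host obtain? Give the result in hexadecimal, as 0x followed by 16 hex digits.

315000975634876475 in 64-bit hexadecimal is 0x045F1BB7E89E483B.
Stored little-endian, the bytes at ascending addresses are 3B 48 9E E8 B7 1B 5F 04.
Read back as big-endian, the last byte is least significant, giving 0x3B489EE8B71B5F04.

0x3B489EE8B71B5F04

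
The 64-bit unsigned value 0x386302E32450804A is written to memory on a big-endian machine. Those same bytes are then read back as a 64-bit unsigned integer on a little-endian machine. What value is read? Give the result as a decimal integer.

Stored big-endian, the bytes at ascending addresses are 38 63 02 E3 24 50 80 4A.
Read back as little-endian, the first byte is least significant, giving 0x4A805024E3026338.
0x4A805024E3026338 = 5368378875183260472.

5368378875183260472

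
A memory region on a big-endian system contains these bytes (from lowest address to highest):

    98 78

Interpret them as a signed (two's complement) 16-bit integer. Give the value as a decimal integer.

In big-endian order the high byte comes first in memory.
The bytes are already most-significant first: 0x9878.
Top bit is set, so as a signed 16-bit value this is 0x9878 − 2^16 = -26504.

-26504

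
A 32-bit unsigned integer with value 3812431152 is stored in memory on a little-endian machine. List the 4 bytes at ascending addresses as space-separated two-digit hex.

3812431152 in hexadecimal, padded to 32 bits, is 0xE33D1530.
Split into bytes (most-significant first): E3 3D 15 30.
In little-endian order the low byte comes first in memory.
So at ascending addresses the bytes are 30 15 3D E3.

30 15 3D E3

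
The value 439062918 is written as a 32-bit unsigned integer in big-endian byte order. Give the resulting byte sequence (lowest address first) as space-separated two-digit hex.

439062918 in hexadecimal, padded to 32 bits, is 0x1A2B9186.
Split into bytes (most-significant first): 1A 2B 91 86.
In big-endian order the high byte comes first in memory.
So the memory order matches the most-significant-first order: 1A 2B 91 86.

1A 2B 91 86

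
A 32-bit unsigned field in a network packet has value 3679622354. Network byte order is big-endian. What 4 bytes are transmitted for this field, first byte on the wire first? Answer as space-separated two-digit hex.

3679622354 in hexadecimal, padded to 32 bits, is 0xDB5294D2.
Split into bytes (most-significant first): DB 52 94 D2.
Big-endian: lowest address holds the most-significant byte.
So the memory order matches the most-significant-first order: DB 52 94 D2.

DB 52 94 D2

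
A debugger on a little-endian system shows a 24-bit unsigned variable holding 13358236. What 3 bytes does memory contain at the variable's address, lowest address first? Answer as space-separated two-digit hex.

13358236 in hexadecimal, padded to 24 bits, is 0xCBD49C.
Split into bytes (most-significant first): CB D4 9C.
In little-endian order the low byte comes first in memory.
So at ascending addresses the bytes are 9C D4 CB.

9C D4 CB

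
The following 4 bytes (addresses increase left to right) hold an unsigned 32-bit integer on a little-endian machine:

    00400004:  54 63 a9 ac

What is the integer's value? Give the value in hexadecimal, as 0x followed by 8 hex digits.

In little-endian order the low byte comes first in memory.
Reassemble most-significant byte first: AC A9 63 54 → 0xACA96354.

0xACA96354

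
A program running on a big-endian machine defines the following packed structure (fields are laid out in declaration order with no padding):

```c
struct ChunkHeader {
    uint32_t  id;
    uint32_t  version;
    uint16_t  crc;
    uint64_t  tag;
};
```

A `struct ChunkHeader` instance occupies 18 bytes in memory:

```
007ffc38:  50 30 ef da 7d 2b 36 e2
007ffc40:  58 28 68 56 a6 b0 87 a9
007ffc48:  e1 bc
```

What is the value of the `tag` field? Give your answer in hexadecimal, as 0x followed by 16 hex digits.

`tag` follows `id` (4 B), `version` (4 B), `crc` (2 B), so it starts at offset 4 + 4 + 2 = 10 and occupies 8 bytes.
Bytes at offsets 10..17: 68 56 A6 B0 87 A9 E1 BC.
Big-endian: lowest address holds the most-significant byte.
The bytes are already most-significant first: 0x6856A6B087A9E1BC.

0x6856A6B087A9E1BC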